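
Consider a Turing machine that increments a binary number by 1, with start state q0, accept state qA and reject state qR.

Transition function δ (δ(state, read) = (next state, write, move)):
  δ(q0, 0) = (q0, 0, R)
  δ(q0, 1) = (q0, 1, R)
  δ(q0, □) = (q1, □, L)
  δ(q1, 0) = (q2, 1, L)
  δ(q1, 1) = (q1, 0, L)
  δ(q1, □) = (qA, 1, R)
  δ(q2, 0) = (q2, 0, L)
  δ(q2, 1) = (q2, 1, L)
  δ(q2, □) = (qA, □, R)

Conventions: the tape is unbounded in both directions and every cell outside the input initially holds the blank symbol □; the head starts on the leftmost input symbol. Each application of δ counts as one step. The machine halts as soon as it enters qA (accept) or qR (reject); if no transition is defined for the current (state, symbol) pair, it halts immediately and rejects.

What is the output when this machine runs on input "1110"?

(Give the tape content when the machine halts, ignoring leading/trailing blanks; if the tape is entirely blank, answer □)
Step 0: [q0]1110 (head at position 0)
Step 1: δ(q0, 1) = (q0, 1, R)  ⊢  1[q0]110 (head at position 1)
Step 2: δ(q0, 1) = (q0, 1, R)  ⊢  11[q0]10 (head at position 2)
Step 3: δ(q0, 1) = (q0, 1, R)  ⊢  111[q0]0 (head at position 3)
Step 4: δ(q0, 0) = (q0, 0, R)  ⊢  1110[q0]□ (head at position 4)
Step 5: δ(q0, □) = (q1, □, L)  ⊢  111[q1]0□ (head at position 3)
Step 6: δ(q1, 0) = (q2, 1, L)  ⊢  11[q2]11□ (head at position 2)
Step 7: δ(q2, 1) = (q2, 1, L)  ⊢  1[q2]111□ (head at position 1)
Step 8: δ(q2, 1) = (q2, 1, L)  ⊢  [q2]1111□ (head at position 0)
Step 9: δ(q2, 1) = (q2, 1, L)  ⊢  [q2]□1111□ (head at position -1)
Step 10: δ(q2, □) = (qA, □, R)  ⊢  □[qA]1111□ (head at position 0)
The machine is in qA, so it halts and accepts.
Tape content when halted (ignoring surrounding blanks): 1111

Final answer: Output: 1111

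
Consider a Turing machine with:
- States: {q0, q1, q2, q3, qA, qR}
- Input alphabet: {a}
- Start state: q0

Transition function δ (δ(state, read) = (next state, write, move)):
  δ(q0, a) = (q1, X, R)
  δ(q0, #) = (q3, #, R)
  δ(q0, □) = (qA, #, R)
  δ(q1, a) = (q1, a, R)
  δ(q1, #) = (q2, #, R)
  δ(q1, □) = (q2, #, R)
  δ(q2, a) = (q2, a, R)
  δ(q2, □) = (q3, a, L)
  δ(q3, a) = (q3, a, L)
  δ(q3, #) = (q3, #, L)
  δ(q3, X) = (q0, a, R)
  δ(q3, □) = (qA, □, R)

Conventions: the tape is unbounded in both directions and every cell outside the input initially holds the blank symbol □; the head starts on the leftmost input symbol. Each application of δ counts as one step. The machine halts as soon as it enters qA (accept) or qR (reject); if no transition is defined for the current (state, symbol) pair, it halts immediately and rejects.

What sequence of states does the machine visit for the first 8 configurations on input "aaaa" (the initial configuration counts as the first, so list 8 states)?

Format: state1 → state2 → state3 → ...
Step 0: [q0]aaaa (head at position 0)
Step 1: δ(q0, a) = (q1, X, R)  ⊢  X[q1]aaa (head at position 1)
Step 2: δ(q1, a) = (q1, a, R)  ⊢  Xa[q1]aa (head at position 2)
Step 3: δ(q1, a) = (q1, a, R)  ⊢  Xaa[q1]a (head at position 3)
Step 4: δ(q1, a) = (q1, a, R)  ⊢  Xaaa[q1]□ (head at position 4)
Step 5: δ(q1, □) = (q2, #, R)  ⊢  Xaaa#[q2]□ (head at position 5)
Step 6: δ(q2, □) = (q3, a, L)  ⊢  Xaaa[q3]#a (head at position 4)
Step 7: δ(q3, #) = (q3, #, L)  ⊢  Xaa[q3]a#a (head at position 3)
Reading off the states of these 8 configurations: q0 → q1 → q1 → q1 → q1 → q2 → q3 → q3

Final answer: q0 → q1 → q1 → q1 → q1 → q2 → q3 → q3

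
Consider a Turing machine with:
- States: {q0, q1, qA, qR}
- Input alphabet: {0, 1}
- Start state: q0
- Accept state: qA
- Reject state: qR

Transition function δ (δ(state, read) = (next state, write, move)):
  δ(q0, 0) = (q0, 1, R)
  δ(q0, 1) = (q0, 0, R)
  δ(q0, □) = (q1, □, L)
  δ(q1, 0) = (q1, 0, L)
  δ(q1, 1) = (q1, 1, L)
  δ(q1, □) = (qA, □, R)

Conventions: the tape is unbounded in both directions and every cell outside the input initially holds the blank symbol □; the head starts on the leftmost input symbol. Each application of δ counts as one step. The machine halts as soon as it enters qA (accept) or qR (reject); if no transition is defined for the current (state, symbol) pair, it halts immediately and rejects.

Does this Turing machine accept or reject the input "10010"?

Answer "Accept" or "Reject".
Step 0: [q0]10010 (head at position 0)
Step 1: δ(q0, 1) = (q0, 0, R)  ⊢  0[q0]0010 (head at position 1)
Step 2: δ(q0, 0) = (q0, 1, R)  ⊢  01[q0]010 (head at position 2)
Step 3: δ(q0, 0) = (q0, 1, R)  ⊢  011[q0]10 (head at position 3)
Step 4: δ(q0, 1) = (q0, 0, R)  ⊢  0110[q0]0 (head at position 4)
Step 5: δ(q0, 0) = (q0, 1, R)  ⊢  01101[q0]□ (head at position 5)
Step 6: δ(q0, □) = (q1, □, L)  ⊢  0110[q1]1□ (head at position 4)
Step 7: δ(q1, 1) = (q1, 1, L)  ⊢  011[q1]01□ (head at position 3)
Step 8: δ(q1, 0) = (q1, 0, L)  ⊢  01[q1]101□ (head at position 2)
Step 9: δ(q1, 1) = (q1, 1, L)  ⊢  0[q1]1101□ (head at position 1)
Step 10: δ(q1, 1) = (q1, 1, L)  ⊢  [q1]01101□ (head at position 0)
Step 11: δ(q1, 0) = (q1, 0, L)  ⊢  [q1]□01101□ (head at position -1)
Step 12: δ(q1, □) = (qA, □, R)  ⊢  □[qA]01101□ (head at position 0)
The machine is in qA, so it halts and accepts.

Final answer: Accept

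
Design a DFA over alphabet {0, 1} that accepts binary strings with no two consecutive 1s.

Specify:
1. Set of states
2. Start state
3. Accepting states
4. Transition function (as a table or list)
One valid DFA (any DFA recognizing the same language is acceptable):
States: {q0, q1, dead}
Start: q0
Accepting: {q0, q1}
Transitions (accepting states marked with *):
State | 0 | 1 | Accepting
-------------------------
q0    | q0 | q1 | *
q1    | q0 | dead | *
dead  | dead | dead |  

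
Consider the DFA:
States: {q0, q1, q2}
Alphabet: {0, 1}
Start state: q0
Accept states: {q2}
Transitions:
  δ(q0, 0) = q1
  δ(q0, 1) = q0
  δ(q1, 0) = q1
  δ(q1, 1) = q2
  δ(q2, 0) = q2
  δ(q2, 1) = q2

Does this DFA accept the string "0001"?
Processing string "0001":
  q0 --0--> q1
  q1 --0--> q1
  q1 --0--> q1
  q1 --1--> q2
Final state: q2
Accept states: {q2}
q2 is an accept state, so the string is accepted.

Final answer: Yes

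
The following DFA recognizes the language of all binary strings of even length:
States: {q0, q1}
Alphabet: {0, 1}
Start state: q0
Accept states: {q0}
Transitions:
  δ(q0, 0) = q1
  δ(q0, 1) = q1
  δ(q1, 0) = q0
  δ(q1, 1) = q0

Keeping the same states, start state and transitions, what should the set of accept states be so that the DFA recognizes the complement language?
The DFA is complete (every state has a transition on every symbol), so the complement
is recognized by the same DFA with accepting and non-accepting states swapped.
Original accept states: {q0}
Complement accept states = All states - Original accept states
= {q0, q1} - {q0}
= {q1}
Complement language: strings of ODD length

Final answer: {q1}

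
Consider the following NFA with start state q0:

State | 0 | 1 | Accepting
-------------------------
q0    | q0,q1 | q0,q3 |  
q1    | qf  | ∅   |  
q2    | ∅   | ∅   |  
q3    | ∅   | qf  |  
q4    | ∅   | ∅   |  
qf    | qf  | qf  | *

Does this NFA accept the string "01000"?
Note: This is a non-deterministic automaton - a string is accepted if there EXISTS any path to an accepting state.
Track the set of states the NFA could be in: start {q0}
Read '0': {q0} → {q0, q1}
Read '1': {q0, q1} → {q0, q3}
Read '0': {q0, q3} → {q0, q1}
Read '0': {q0, q1} → {q0, q1, qf}
Read '0': {q0, q1, qf} → {q0, q1, qf}
Final set {q0, q1, qf} contains accepting state(s) {qf} → accepted.

Final answer: Yes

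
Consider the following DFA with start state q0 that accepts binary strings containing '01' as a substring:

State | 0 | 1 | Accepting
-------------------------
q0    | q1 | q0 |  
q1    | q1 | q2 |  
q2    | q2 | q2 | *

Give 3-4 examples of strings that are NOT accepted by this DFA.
Any strings that end in a non-accepting state work; for example:
ε: q0; q0 is not accepting → rejected
"00": q0 → q1 → q1; q1 is not accepting → rejected
"0000": q0 → q1 → q1 → q1 → q1; q1 is not accepting → rejected
"1111": q0 → q0 → q0 → q0 → q0; q0 is not accepting → rejected

Final answer: ε, "00", "0000", "1111"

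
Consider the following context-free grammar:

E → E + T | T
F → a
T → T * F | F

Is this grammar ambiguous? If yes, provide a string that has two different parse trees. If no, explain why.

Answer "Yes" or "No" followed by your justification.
This is the standard stratified expression grammar: '+' is introduced only by the left-recursive rule E → E + T and '*' only by the left-recursive rule T → T * F, with F → a. For any string, the last '+' must be the one produced at the root E (everything after it is a T containing no '+'), and likewise within each T the last '*' is produced at its root. This fixes the parse tree uniquely (left-associative, '*' binding tighter than '+'), so every string has exactly one parse tree.

Final answer: No - the grammar is unambiguous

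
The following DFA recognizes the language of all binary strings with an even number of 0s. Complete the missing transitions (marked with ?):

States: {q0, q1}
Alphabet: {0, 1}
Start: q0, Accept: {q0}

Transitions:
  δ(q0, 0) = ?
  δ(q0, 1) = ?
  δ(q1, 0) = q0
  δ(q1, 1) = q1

What each state remembers (consistent with the given transitions and accept states):
  q0: an even number of 0s has been read so far
  q1: an odd number of 0s has been read so far
Filling in the missing entries:
  δ(q0, 0): in q0 (an even number of 0s has been read so far), after reading 0 we have: an odd number of 0s has been read so far → q1
  δ(q0, 1): in q0 (an even number of 0s has been read so far), after reading 1 we have: an even number of 0s has been read so far → q0

Final answer: δ(q0, 0) = q1; δ(q0, 1) = q0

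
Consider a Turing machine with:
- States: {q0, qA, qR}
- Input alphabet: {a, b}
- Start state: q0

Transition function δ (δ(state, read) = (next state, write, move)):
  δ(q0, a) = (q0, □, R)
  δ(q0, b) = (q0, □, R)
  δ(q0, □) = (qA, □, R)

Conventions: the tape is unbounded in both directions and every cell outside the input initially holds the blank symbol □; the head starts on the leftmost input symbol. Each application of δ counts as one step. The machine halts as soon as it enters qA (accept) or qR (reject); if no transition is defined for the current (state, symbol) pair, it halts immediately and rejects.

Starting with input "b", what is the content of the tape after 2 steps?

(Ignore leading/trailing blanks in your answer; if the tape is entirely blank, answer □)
Step 0: [q0]b (head at position 0)
Step 1: δ(q0, b) = (q0, □, R)  ⊢  □[q0]□ (head at position 1)
Step 2: δ(q0, □) = (qA, □, R)  ⊢  □□[qA]□ (head at position 2)
Tape after 2 steps (ignoring surrounding blanks): □

Final answer: Tape: □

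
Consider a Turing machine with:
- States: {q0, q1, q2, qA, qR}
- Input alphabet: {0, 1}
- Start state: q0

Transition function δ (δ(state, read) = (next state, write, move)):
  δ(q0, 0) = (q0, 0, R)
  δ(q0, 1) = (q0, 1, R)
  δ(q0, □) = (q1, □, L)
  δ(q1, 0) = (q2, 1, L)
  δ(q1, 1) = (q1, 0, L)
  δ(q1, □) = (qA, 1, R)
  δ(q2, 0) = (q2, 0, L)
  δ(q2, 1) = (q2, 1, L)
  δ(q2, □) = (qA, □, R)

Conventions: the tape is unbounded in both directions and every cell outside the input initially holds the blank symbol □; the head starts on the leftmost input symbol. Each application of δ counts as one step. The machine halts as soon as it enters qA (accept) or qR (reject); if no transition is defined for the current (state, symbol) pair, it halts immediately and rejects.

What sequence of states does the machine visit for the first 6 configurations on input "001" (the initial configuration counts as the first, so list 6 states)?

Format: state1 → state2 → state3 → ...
Step 0: [q0]001 (head at position 0)
Step 1: δ(q0, 0) = (q0, 0, R)  ⊢  0[q0]01 (head at position 1)
Step 2: δ(q0, 0) = (q0, 0, R)  ⊢  00[q0]1 (head at position 2)
Step 3: δ(q0, 1) = (q0, 1, R)  ⊢  001[q0]□ (head at position 3)
Step 4: δ(q0, □) = (q1, □, L)  ⊢  00[q1]1□ (head at position 2)
Step 5: δ(q1, 1) = (q1, 0, L)  ⊢  0[q1]00□ (head at position 1)
Reading off the states of these 6 configurations: q0 → q0 → q0 → q0 → q1 → q1

Final answer: q0 → q0 → q0 → q0 → q1 → q1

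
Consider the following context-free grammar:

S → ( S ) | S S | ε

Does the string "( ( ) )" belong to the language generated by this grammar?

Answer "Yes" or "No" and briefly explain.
A derivation exists: S ⇒ ( S ) ⇒ ( ( S ) ) ⇒ ( ( ) ) (using S → ( S ) twice, then S → ε).

Final answer: Yes - a valid derivation exists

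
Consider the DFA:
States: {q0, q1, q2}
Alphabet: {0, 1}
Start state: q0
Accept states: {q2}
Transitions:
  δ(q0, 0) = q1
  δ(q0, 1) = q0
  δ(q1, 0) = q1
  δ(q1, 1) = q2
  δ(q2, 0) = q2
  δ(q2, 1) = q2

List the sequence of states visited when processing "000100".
Starting at q0
Read '0': q0 -> q1
Read '0': q1 -> q1
Read '0': q1 -> q1
Read '1': q1 -> q2
Read '0': q2 -> q2
Read '0': q2 -> q2

Final answer: q0 -> q1 -> q1 -> q1 -> q2 -> q2 -> q2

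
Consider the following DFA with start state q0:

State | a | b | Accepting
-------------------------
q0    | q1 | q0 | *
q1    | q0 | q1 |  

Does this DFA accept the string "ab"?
Start in q0.
Read 'a': q0 → q1
Read 'b': q1 → q1
Final state q1 is not accepting, so the string is rejected.

Final answer: No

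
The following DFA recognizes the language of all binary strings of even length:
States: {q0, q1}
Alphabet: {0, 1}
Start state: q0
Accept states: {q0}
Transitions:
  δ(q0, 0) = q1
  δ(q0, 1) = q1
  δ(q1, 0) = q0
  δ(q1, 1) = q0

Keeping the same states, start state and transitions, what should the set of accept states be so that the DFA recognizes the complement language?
The DFA is complete (every state has a transition on every symbol), so the complement
is recognized by the same DFA with accepting and non-accepting states swapped.
Original accept states: {q0}
Complement accept states = All states - Original accept states
= {q0, q1} - {q0}
= {q1}
Complement language: strings of ODD length

Final answer: {q1}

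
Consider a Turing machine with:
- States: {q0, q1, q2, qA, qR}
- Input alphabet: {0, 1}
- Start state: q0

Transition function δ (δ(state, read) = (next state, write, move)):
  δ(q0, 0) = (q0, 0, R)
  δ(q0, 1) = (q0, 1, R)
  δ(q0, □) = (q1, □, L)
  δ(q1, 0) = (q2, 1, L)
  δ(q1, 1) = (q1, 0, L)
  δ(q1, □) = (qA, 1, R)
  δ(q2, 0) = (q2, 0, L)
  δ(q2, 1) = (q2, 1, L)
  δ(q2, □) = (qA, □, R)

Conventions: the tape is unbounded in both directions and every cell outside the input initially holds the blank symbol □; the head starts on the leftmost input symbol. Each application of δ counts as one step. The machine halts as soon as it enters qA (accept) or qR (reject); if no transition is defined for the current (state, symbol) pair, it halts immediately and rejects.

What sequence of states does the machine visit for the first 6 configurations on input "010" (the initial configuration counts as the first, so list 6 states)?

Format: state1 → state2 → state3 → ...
Step 0: [q0]010 (head at position 0)
Step 1: δ(q0, 0) = (q0, 0, R)  ⊢  0[q0]10 (head at position 1)
Step 2: δ(q0, 1) = (q0, 1, R)  ⊢  01[q0]0 (head at position 2)
Step 3: δ(q0, 0) = (q0, 0, R)  ⊢  010[q0]□ (head at position 3)
Step 4: δ(q0, □) = (q1, □, L)  ⊢  01[q1]0□ (head at position 2)
Step 5: δ(q1, 0) = (q2, 1, L)  ⊢  0[q2]11□ (head at position 1)
Reading off the states of these 6 configurations: q0 → q0 → q0 → q0 → q1 → q2

Final answer: q0 → q0 → q0 → q0 → q1 → q2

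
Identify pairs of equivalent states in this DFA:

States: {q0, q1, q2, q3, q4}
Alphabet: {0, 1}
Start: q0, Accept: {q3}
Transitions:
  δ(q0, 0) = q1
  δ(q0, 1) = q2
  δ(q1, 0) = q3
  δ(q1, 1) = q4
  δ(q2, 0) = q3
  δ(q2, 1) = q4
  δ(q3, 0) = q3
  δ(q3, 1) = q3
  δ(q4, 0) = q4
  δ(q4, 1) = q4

Using the table-filling algorithm:
Round 0 – mark pairs where exactly one state is accepting: (q0,q3), (q1,q3), (q2,q3), (q3,q4)
Round 1 – newly marked: (q0,q1) [on 0: q1 vs q3, already marked]; (q0,q2) [on 0: q1 vs q3, already marked]; (q1,q4) [on 0: q3 vs q4, already marked]; (q2,q4) [on 0: q3 vs q4, already marked]
Round 2 – newly marked: (q0,q4) [on 0: q1 vs q4, already marked]
No further pairs can be marked.
(q1, q2) unmarked: δ(q1,0)=q3, δ(q2,0)=q3; δ(q1,1)=q4, δ(q2,1)=q4 → equivalent
Equivalent pairs: (q1, q2)

Final answer: Equivalent pairs: (q1, q2)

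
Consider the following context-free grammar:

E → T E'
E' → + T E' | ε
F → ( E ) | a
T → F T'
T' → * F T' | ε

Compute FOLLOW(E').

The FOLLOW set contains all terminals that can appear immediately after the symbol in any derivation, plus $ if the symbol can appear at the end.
Useful FIRST sets: FIRST(E') = {+, ε}, FIRST(T') = {*, ε} (both E' and T' are nullable).
FOLLOW(E): E is the start symbol → $; E appears in F → ( E ) followed by ')' → FOLLOW(E) = {), $}.
FOLLOW(E'): E' appears at the right end of E → T E' and of E' → + T E', so FOLLOW(E') ⊇ FOLLOW(E) (the second occurrence adds nothing new). FOLLOW(E') = {), $}.

Final answer: {$, )}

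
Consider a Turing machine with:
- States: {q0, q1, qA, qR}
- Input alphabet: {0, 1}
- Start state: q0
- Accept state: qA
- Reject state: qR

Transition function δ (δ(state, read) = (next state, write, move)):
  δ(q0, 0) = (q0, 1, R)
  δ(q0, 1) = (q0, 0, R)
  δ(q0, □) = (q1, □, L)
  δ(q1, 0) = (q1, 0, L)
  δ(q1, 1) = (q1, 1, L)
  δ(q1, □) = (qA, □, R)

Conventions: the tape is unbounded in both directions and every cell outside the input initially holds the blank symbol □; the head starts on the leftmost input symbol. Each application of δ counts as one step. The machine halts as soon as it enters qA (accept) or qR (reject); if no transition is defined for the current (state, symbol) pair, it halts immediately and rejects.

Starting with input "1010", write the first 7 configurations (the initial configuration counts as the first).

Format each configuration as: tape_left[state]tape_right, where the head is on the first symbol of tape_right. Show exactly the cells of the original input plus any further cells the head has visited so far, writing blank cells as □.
Step 0: [q0]1010 (head at position 0)
Step 1: δ(q0, 1) = (q0, 0, R)  ⊢  0[q0]010 (head at position 1)
Step 2: δ(q0, 0) = (q0, 1, R)  ⊢  01[q0]10 (head at position 2)
Step 3: δ(q0, 1) = (q0, 0, R)  ⊢  010[q0]0 (head at position 3)
Step 4: δ(q0, 0) = (q0, 1, R)  ⊢  0101[q0]□ (head at position 4)
Step 5: δ(q0, □) = (q1, □, L)  ⊢  010[q1]1□ (head at position 3)
Step 6: δ(q1, 1) = (q1, 1, L)  ⊢  01[q1]01□ (head at position 2)

Final answer: [q0]1010 ⊢ 0[q0]010 ⊢ 01[q0]10 ⊢ 010[q0]0 ⊢ 0101[q0]□ ⊢ 010[q1]1□ ⊢ 01[q1]01□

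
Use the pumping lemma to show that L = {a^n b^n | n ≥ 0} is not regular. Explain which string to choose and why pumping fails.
Language: L = {a^n b^n | n ≥ 0} (equal numbers of a's followed by b's)
Step 1: Assume for contradiction that L is regular, with pumping length p.
Step 2: Choose s = a^p b^p. Then s ∈ L (it has p a's followed by p b's) and |s| ≥ p.
Step 3: Consider any decomposition s = xyz with |xy| ≤ p and |y| > 0. Since |xy| ≤ p and the first p symbols of s are all a's, y = a^k for some k with 1 ≤ k ≤ p.
Step 4: Pumping up (i = 2): xy²z = a^(p+k) b^p, which has more a's than b's, so xy²z ∉ L.
This contradicts the pumping lemma, so L is not regular.

Final answer: Choose s = a^p b^p. Since |xy| ≤ p, y = a^k with k ≥ 1. Then xy²z = a^(p+k) b^p ∉ L.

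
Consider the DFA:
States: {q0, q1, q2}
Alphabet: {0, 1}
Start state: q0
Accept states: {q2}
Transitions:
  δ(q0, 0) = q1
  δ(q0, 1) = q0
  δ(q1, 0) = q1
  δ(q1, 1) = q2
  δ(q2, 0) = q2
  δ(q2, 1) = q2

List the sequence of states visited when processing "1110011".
Starting at q0
Read '1': q0 -> q0
Read '1': q0 -> q0
Read '1': q0 -> q0
Read '0': q0 -> q1
Read '0': q1 -> q1
Read '1': q1 -> q2
Read '1': q2 -> q2

Final answer: q0 -> q0 -> q0 -> q0 -> q1 -> q1 -> q2 -> q2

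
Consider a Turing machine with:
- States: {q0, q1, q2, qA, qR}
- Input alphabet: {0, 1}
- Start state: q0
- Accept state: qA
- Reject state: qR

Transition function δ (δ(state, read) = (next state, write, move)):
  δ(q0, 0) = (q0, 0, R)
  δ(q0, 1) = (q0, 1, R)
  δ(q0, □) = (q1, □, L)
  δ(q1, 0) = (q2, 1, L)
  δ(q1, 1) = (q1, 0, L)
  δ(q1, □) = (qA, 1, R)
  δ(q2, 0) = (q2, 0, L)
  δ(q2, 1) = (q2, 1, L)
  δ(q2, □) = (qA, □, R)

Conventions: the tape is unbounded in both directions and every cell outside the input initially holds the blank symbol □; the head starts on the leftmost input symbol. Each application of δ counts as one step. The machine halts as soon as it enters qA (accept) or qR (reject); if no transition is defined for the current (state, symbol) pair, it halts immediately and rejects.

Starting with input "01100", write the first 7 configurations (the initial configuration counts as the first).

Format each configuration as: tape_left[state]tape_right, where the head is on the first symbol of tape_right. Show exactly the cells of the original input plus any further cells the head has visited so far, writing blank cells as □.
Step 0: [q0]01100 (head at position 0)
Step 1: δ(q0, 0) = (q0, 0, R)  ⊢  0[q0]1100 (head at position 1)
Step 2: δ(q0, 1) = (q0, 1, R)  ⊢  01[q0]100 (head at position 2)
Step 3: δ(q0, 1) = (q0, 1, R)  ⊢  011[q0]00 (head at position 3)
Step 4: δ(q0, 0) = (q0, 0, R)  ⊢  0110[q0]0 (head at position 4)
Step 5: δ(q0, 0) = (q0, 0, R)  ⊢  01100[q0]□ (head at position 5)
Step 6: δ(q0, □) = (q1, □, L)  ⊢  0110[q1]0□ (head at position 4)

Final answer: [q0]01100 ⊢ 0[q0]1100 ⊢ 01[q0]100 ⊢ 011[q0]00 ⊢ 0110[q0]0 ⊢ 01100[q0]□ ⊢ 0110[q1]0□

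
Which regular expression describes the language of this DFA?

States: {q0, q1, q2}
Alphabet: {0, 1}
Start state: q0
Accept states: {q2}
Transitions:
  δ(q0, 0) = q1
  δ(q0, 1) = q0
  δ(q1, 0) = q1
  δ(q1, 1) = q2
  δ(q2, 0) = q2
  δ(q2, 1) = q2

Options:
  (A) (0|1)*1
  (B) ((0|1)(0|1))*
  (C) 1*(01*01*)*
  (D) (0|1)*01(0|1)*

Testing sample strings against the DFA:
  '1010' -> accepted
  '0100' -> accepted
  '01' -> accepted
  '0110' -> accepted
Checking each option for a counterexample:
  (A) (0|1)*1: '1' is rejected by the DFA but matches the regex → eliminated
  (B) ((0|1)(0|1))*: ε is rejected by the DFA but matches the regex → eliminated
  (C) 1*(01*01*)*: ε is rejected by the DFA but matches the regex → eliminated
  (D) (0|1)*01(0|1)*: agrees with the DFA on all strings of length ≤ 4
Only (D) (0|1)*01(0|1)* is consistent with the DFA.

Final answer: (D) (0|1)*01(0|1)*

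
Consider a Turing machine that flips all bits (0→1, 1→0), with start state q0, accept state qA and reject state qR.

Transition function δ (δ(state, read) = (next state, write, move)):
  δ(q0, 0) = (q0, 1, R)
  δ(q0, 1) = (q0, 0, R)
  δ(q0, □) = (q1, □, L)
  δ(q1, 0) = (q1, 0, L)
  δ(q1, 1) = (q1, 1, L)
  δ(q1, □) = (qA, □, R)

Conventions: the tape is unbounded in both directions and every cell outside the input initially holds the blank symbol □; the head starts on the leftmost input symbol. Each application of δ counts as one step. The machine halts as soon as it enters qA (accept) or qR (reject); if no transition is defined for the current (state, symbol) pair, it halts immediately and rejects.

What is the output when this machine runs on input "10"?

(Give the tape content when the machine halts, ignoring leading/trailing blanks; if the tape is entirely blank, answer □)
Step 0: [q0]10 (head at position 0)
Step 1: δ(q0, 1) = (q0, 0, R)  ⊢  0[q0]0 (head at position 1)
Step 2: δ(q0, 0) = (q0, 1, R)  ⊢  01[q0]□ (head at position 2)
Step 3: δ(q0, □) = (q1, □, L)  ⊢  0[q1]1□ (head at position 1)
Step 4: δ(q1, 1) = (q1, 1, L)  ⊢  [q1]01□ (head at position 0)
Step 5: δ(q1, 0) = (q1, 0, L)  ⊢  [q1]□01□ (head at position -1)
Step 6: δ(q1, □) = (qA, □, R)  ⊢  □[qA]01□ (head at position 0)
The machine is in qA, so it halts and accepts.
Tape content when halted (ignoring surrounding blanks): 01

Final answer: Output: 01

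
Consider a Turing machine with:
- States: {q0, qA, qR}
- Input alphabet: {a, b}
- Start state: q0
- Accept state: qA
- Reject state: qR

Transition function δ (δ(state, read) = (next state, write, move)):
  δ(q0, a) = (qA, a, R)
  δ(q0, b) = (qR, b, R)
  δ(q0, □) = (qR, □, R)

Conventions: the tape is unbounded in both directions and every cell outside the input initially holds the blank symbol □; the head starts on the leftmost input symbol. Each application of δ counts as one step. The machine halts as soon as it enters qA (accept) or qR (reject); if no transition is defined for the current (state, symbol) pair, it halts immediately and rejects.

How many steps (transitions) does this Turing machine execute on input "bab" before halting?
Step 0: [q0]bab (head at position 0)
Step 1: δ(q0, b) = (qR, b, R)  ⊢  b[qR]ab (head at position 1)
The machine is in qR, so it halts and rejects.
Number of transitions executed: 1.

Final answer: 1 steps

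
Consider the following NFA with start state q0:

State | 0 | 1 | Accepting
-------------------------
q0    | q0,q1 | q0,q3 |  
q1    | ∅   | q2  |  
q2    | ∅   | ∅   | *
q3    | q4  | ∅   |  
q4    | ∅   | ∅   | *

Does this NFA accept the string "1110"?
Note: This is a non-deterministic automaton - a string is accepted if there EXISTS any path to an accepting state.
Track the set of states the NFA could be in: start {q0}
Read '1': {q0} → {q0, q3}
Read '1': {q0, q3} → {q0, q3}
Read '1': {q0, q3} → {q0, q3}
Read '0': {q0, q3} → {q0, q1, q4}
Final set {q0, q1, q4} contains accepting state(s) {q4} → accepted.

Final answer: Yes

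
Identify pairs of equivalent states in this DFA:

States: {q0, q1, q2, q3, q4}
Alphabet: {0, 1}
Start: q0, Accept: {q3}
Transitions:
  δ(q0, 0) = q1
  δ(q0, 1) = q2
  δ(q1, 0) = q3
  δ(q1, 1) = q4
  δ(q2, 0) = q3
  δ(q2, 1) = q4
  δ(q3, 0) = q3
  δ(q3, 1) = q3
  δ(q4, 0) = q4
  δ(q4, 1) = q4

Using the table-filling algorithm:
Round 0 – mark pairs where exactly one state is accepting: (q0,q3), (q1,q3), (q2,q3), (q3,q4)
Round 1 – newly marked: (q0,q1) [on 0: q1 vs q3, already marked]; (q0,q2) [on 0: q1 vs q3, already marked]; (q1,q4) [on 0: q3 vs q4, already marked]; (q2,q4) [on 0: q3 vs q4, already marked]
Round 2 – newly marked: (q0,q4) [on 0: q1 vs q4, already marked]
No further pairs can be marked.
(q1, q2) unmarked: δ(q1,0)=q3, δ(q2,0)=q3; δ(q1,1)=q4, δ(q2,1)=q4 → equivalent
Equivalent pairs: (q1, q2)

Final answer: Equivalent pairs: (q1, q2)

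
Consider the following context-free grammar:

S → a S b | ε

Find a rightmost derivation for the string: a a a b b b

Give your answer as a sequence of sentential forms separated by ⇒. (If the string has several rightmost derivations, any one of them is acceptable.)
Start with S.
Step 1: the rightmost non-terminal is S; apply S → a S b:  a S b
Step 2: the rightmost non-terminal is S; apply S → a S b:  a a S b b
Step 3: the rightmost non-terminal is S; apply S → a S b:  a a a S b b b
Step 4: the rightmost non-terminal is S; apply S → ε:  a a a b b b

Final answer: S ⇒ a S b ⇒ a a S b b ⇒ a a a S b b b ⇒ a a a b b b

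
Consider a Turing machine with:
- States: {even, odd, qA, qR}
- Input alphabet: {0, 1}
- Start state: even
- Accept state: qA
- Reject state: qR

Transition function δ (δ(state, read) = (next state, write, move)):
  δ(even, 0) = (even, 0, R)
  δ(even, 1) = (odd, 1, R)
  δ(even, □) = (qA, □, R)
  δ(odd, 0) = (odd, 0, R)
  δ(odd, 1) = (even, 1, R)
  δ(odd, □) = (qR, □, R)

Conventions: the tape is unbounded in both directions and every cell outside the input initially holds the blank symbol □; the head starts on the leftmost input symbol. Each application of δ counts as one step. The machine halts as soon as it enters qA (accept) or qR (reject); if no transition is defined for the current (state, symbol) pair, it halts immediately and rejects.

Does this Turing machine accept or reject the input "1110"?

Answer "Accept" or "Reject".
Step 0: [even]1110 (head at position 0)
Step 1: δ(even, 1) = (odd, 1, R)  ⊢  1[odd]110 (head at position 1)
Step 2: δ(odd, 1) = (even, 1, R)  ⊢  11[even]10 (head at position 2)
Step 3: δ(even, 1) = (odd, 1, R)  ⊢  111[odd]0 (head at position 3)
Step 4: δ(odd, 0) = (odd, 0, R)  ⊢  1110[odd]□ (head at position 4)
Step 5: δ(odd, □) = (qR, □, R)  ⊢  1110□[qR]□ (head at position 5)
The machine is in qR, so it halts and rejects.

Final answer: Reject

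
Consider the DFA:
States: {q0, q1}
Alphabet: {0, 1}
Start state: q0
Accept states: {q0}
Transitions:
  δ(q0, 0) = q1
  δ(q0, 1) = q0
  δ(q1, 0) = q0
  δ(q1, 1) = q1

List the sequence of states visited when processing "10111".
Starting at q0
Read '1': q0 -> q0
Read '0': q0 -> q1
Read '1': q1 -> q1
Read '1': q1 -> q1
Read '1': q1 -> q1

Final answer: q0 -> q0 -> q1 -> q1 -> q1 -> q1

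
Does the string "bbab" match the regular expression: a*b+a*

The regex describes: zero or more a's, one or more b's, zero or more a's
No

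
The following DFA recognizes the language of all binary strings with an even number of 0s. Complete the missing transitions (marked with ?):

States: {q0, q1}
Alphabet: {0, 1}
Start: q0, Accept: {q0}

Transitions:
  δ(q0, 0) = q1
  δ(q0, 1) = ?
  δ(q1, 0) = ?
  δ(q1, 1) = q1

What each state remembers (consistent with the given transitions and accept states):
  q0: an even number of 0s has been read so far
  q1: an odd number of 0s has been read so far
Filling in the missing entries:
  δ(q0, 1): in q0 (an even number of 0s has been read so far), after reading 1 we have: an even number of 0s has been read so far → q0
  δ(q1, 0): in q1 (an odd number of 0s has been read so far), after reading 0 we have: an even number of 0s has been read so far → q0

Final answer: δ(q0, 1) = q0; δ(q1, 0) = q0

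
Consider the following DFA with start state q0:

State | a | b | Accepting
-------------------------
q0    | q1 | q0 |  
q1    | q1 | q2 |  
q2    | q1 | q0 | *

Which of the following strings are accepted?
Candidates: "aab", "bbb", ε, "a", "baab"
"aab": q0 → q1 → q1 → q2; q2 is accepting → accepted
"bbb": q0 → q0 → q0 → q0; q0 is not accepting → rejected
ε: q0; q0 is not accepting → rejected
"a": q0 → q1; q1 is not accepting → rejected
"baab": q0 → q0 → q1 → q1 → q2; q2 is accepting → accepted

Final answer: "aab", "baab"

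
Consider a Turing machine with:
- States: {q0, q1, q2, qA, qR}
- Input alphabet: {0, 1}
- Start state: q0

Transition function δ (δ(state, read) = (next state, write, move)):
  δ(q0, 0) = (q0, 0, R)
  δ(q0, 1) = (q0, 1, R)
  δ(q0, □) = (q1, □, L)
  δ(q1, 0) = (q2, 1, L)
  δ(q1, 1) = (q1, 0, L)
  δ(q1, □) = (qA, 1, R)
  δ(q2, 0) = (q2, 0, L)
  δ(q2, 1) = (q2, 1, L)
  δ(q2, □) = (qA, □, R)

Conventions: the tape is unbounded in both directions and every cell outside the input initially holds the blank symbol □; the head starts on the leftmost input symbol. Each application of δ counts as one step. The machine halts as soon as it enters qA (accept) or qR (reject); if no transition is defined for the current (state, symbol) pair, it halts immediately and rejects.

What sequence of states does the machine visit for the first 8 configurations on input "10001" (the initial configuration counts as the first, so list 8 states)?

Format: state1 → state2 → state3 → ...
Step 0: [q0]10001 (head at position 0)
Step 1: δ(q0, 1) = (q0, 1, R)  ⊢  1[q0]0001 (head at position 1)
Step 2: δ(q0, 0) = (q0, 0, R)  ⊢  10[q0]001 (head at position 2)
Step 3: δ(q0, 0) = (q0, 0, R)  ⊢  100[q0]01 (head at position 3)
Step 4: δ(q0, 0) = (q0, 0, R)  ⊢  1000[q0]1 (head at position 4)
Step 5: δ(q0, 1) = (q0, 1, R)  ⊢  10001[q0]□ (head at position 5)
Step 6: δ(q0, □) = (q1, □, L)  ⊢  1000[q1]1□ (head at position 4)
Step 7: δ(q1, 1) = (q1, 0, L)  ⊢  100[q1]00□ (head at position 3)
Reading off the states of these 8 configurations: q0 → q0 → q0 → q0 → q0 → q0 → q1 → q1

Final answer: q0 → q0 → q0 → q0 → q0 → q0 → q1 → q1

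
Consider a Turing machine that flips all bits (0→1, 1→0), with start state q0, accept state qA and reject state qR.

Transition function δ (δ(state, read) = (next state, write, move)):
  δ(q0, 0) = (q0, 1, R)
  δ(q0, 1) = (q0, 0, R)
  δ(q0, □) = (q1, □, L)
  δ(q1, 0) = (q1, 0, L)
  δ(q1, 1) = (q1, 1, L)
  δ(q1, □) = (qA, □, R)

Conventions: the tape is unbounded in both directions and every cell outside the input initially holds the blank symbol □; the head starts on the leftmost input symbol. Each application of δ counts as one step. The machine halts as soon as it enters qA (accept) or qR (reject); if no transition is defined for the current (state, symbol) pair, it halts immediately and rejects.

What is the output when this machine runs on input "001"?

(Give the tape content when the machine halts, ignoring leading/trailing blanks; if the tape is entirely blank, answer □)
Step 0: [q0]001 (head at position 0)
Step 1: δ(q0, 0) = (q0, 1, R)  ⊢  1[q0]01 (head at position 1)
Step 2: δ(q0, 0) = (q0, 1, R)  ⊢  11[q0]1 (head at position 2)
Step 3: δ(q0, 1) = (q0, 0, R)  ⊢  110[q0]□ (head at position 3)
Step 4: δ(q0, □) = (q1, □, L)  ⊢  11[q1]0□ (head at position 2)
Step 5: δ(q1, 0) = (q1, 0, L)  ⊢  1[q1]10□ (head at position 1)
Step 6: δ(q1, 1) = (q1, 1, L)  ⊢  [q1]110□ (head at position 0)
Step 7: δ(q1, 1) = (q1, 1, L)  ⊢  [q1]□110□ (head at position -1)
Step 8: δ(q1, □) = (qA, □, R)  ⊢  □[qA]110□ (head at position 0)
The machine is in qA, so it halts and accepts.
Tape content when halted (ignoring surrounding blanks): 110

Final answer: Output: 110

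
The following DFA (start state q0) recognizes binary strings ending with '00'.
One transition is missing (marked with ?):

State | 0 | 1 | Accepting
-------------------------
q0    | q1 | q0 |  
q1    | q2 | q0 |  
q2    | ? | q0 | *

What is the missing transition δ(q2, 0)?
q2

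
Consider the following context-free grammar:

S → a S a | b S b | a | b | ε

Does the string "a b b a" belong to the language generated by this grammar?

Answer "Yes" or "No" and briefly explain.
A derivation exists: S ⇒ a S a ⇒ a b S b a ⇒ a b b a (using S → a S a, S → b S b, then S → ε).

Final answer: Yes - a valid derivation exists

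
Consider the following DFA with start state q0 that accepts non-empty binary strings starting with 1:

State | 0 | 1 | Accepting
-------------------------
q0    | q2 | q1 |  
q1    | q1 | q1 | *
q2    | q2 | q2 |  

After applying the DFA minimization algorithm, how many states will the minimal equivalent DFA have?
All 3 states are reachable from q0, so none can be removed as unreachable.
Table-filling: first mark every (accepting, non-accepting) pair as distinguishable (accepting: {q1}; non-accepting: {q0, q2}).
Round 1: (q0, q2) on '1' go to q1 and q2, already distinguishable → mark.
Every pair of states is distinguishable, so the DFA is already minimal.
Equivalence classes: {q0}, {q1}, {q2} → 3 states.

Final answer: 3 states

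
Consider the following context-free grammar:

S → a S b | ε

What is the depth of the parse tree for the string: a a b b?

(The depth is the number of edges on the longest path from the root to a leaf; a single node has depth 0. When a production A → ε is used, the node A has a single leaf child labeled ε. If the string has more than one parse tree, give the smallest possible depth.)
The only parse tree applies S → a S b 2 times (once per matching a…b pair) and then S → ε.
The S nodes sit at depths 0, 1, …, 2; the innermost S (depth 2) has the single child ε at depth 3.
The terminal leaves a, b are at depths 1..2, so the longest root-to-leaf path is S → S → … → S → ε with 3 edges.
Depth = 3.

Final answer: 3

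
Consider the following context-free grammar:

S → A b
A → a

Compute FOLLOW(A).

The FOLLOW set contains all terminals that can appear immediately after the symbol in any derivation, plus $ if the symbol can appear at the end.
A occurs only in S → A b, where it is immediately followed by the terminal b. So FOLLOW(A) = {b}.

Final answer: {b}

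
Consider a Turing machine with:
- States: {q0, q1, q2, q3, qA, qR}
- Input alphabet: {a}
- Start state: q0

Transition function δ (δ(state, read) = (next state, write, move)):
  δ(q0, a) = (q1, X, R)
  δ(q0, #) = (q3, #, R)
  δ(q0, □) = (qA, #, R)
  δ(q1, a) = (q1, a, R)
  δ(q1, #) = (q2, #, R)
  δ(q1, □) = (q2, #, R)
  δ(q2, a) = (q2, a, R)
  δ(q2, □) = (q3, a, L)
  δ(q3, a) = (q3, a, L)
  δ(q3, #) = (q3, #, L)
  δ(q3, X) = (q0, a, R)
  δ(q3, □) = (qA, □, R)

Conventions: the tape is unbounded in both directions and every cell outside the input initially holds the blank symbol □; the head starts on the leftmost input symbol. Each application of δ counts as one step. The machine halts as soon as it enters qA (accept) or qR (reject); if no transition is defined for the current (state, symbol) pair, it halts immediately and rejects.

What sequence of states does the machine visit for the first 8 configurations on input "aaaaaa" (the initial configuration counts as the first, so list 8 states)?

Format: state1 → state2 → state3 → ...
Step 0: [q0]aaaaaa (head at position 0)
Step 1: δ(q0, a) = (q1, X, R)  ⊢  X[q1]aaaaa (head at position 1)
Step 2: δ(q1, a) = (q1, a, R)  ⊢  Xa[q1]aaaa (head at position 2)
Step 3: δ(q1, a) = (q1, a, R)  ⊢  Xaa[q1]aaa (head at position 3)
Step 4: δ(q1, a) = (q1, a, R)  ⊢  Xaaa[q1]aa (head at position 4)
Step 5: δ(q1, a) = (q1, a, R)  ⊢  Xaaaa[q1]a (head at position 5)
Step 6: δ(q1, a) = (q1, a, R)  ⊢  Xaaaaa[q1]□ (head at position 6)
Step 7: δ(q1, □) = (q2, #, R)  ⊢  Xaaaaa#[q2]□ (head at position 7)
Reading off the states of these 8 configurations: q0 → q1 → q1 → q1 → q1 → q1 → q1 → q2

Final answer: q0 → q1 → q1 → q1 → q1 → q1 → q1 → q2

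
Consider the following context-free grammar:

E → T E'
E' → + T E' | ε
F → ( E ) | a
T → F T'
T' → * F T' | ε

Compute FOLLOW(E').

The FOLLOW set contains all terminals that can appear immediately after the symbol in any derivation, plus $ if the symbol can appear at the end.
Useful FIRST sets: FIRST(E') = {+, ε}, FIRST(T') = {*, ε} (both E' and T' are nullable).
FOLLOW(E): E is the start symbol → $; E appears in F → ( E ) followed by ')' → FOLLOW(E) = {), $}.
FOLLOW(E'): E' appears at the right end of E → T E' and of E' → + T E', so FOLLOW(E') ⊇ FOLLOW(E) (the second occurrence adds nothing new). FOLLOW(E') = {), $}.

Final answer: {$, )}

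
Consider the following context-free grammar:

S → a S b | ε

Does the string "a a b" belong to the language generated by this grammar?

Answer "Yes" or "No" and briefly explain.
Every derivation applies S → a S b some number n of times and then S → ε, producing a^n b^n with equally many a's and b's. The string a a b has two a's but only one b, so it cannot be derived.

Final answer: No - no valid derivation exists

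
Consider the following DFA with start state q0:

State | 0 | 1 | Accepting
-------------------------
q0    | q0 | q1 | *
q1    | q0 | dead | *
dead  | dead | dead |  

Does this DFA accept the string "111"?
Start in q0.
Read '1': q0 → q1
Read '1': q1 → dead
Read '1': dead → dead
Final state dead is not accepting, so the string is rejected.

Final answer: No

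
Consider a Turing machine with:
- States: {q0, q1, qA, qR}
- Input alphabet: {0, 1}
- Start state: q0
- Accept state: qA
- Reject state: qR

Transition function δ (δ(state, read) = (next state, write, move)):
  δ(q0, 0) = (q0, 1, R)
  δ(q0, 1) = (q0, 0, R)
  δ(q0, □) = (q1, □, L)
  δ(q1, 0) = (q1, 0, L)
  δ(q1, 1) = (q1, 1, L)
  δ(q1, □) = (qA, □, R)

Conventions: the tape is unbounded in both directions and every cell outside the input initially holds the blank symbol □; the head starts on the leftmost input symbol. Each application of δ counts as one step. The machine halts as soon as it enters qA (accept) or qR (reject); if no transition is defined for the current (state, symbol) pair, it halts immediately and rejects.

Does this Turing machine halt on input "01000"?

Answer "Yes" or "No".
Step 0: [q0]01000 (head at position 0)
Step 1: δ(q0, 0) = (q0, 1, R)  ⊢  1[q0]1000 (head at position 1)
Step 2: δ(q0, 1) = (q0, 0, R)  ⊢  10[q0]000 (head at position 2)
Step 3: δ(q0, 0) = (q0, 1, R)  ⊢  101[q0]00 (head at position 3)
Step 4: δ(q0, 0) = (q0, 1, R)  ⊢  1011[q0]0 (head at position 4)
Step 5: δ(q0, 0) = (q0, 1, R)  ⊢  10111[q0]□ (head at position 5)
Step 6: δ(q0, □) = (q1, □, L)  ⊢  1011[q1]1□ (head at position 4)
Step 7: δ(q1, 1) = (q1, 1, L)  ⊢  101[q1]11□ (head at position 3)
Step 8: δ(q1, 1) = (q1, 1, L)  ⊢  10[q1]111□ (head at position 2)
Step 9: δ(q1, 1) = (q1, 1, L)  ⊢  1[q1]0111□ (head at position 1)
Step 10: δ(q1, 0) = (q1, 0, L)  ⊢  [q1]10111□ (head at position 0)
Step 11: δ(q1, 1) = (q1, 1, L)  ⊢  [q1]□10111□ (head at position -1)
Step 12: δ(q1, □) = (qA, □, R)  ⊢  □[qA]10111□ (head at position 0)
The machine is in qA, so it halts and accepts.
It halts after 12 steps.

Final answer: Yes - halts after 12 steps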